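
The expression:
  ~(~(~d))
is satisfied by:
  {d: False}


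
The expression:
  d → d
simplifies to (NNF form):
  True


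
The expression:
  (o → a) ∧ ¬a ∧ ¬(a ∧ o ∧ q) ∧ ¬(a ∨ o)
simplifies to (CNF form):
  ¬a ∧ ¬o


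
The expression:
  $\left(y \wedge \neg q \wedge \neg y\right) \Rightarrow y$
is always true.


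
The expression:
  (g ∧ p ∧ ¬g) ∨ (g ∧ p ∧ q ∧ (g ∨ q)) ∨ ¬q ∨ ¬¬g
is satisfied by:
  {g: True, q: False}
  {q: False, g: False}
  {q: True, g: True}


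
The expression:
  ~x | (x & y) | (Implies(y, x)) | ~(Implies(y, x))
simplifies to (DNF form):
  True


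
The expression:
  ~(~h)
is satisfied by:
  {h: True}


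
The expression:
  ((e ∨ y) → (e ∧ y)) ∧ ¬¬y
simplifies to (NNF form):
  e ∧ y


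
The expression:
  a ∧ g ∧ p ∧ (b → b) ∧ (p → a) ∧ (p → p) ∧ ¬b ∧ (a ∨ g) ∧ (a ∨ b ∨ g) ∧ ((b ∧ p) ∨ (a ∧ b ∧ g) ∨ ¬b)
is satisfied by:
  {p: True, a: True, g: True, b: False}


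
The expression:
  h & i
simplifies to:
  h & i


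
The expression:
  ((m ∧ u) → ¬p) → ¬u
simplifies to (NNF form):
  (m ∧ p) ∨ ¬u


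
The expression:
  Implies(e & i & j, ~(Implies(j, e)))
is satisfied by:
  {e: False, i: False, j: False}
  {j: True, e: False, i: False}
  {i: True, e: False, j: False}
  {j: True, i: True, e: False}
  {e: True, j: False, i: False}
  {j: True, e: True, i: False}
  {i: True, e: True, j: False}


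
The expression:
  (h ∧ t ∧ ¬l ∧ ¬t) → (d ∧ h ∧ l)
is always true.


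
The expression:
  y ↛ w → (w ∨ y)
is always true.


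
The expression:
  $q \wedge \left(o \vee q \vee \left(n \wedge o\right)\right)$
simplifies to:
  $q$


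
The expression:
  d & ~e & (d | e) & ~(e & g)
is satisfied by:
  {d: True, e: False}


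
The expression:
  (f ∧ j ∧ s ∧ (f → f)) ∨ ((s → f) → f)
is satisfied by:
  {s: True, f: True}
  {s: True, f: False}
  {f: True, s: False}


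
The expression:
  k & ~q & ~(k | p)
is never true.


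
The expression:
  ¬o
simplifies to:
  ¬o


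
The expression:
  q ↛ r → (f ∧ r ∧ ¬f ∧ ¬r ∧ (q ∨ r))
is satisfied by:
  {r: True, q: False}
  {q: False, r: False}
  {q: True, r: True}


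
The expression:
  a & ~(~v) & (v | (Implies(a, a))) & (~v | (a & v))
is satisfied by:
  {a: True, v: True}


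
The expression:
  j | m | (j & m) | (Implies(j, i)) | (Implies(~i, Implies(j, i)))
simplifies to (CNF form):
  True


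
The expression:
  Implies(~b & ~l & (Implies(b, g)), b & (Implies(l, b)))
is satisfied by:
  {b: True, l: True}
  {b: True, l: False}
  {l: True, b: False}


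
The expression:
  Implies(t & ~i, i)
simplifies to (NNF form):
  i | ~t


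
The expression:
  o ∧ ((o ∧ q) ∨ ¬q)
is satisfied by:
  {o: True}


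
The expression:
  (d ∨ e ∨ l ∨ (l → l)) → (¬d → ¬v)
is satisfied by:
  {d: True, v: False}
  {v: False, d: False}
  {v: True, d: True}


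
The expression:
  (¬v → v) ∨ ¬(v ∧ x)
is always true.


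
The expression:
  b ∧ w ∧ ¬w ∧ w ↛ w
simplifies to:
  False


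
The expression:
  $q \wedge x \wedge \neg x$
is never true.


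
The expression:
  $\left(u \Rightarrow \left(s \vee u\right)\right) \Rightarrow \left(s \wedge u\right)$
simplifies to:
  $s \wedge u$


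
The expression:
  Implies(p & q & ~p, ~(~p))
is always true.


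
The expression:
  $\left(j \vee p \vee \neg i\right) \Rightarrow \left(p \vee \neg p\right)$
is always true.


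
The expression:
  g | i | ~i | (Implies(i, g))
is always true.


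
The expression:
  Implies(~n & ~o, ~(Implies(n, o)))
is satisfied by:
  {n: True, o: True}
  {n: True, o: False}
  {o: True, n: False}


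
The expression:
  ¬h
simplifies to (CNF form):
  ¬h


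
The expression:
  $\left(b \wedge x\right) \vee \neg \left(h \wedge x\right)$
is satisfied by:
  {b: True, h: False, x: False}
  {h: False, x: False, b: False}
  {b: True, x: True, h: False}
  {x: True, h: False, b: False}
  {b: True, h: True, x: False}
  {h: True, b: False, x: False}
  {b: True, x: True, h: True}


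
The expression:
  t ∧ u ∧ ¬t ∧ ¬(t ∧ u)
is never true.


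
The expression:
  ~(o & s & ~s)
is always true.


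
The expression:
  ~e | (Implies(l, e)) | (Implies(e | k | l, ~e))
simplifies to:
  True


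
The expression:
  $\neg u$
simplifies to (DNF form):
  $\neg u$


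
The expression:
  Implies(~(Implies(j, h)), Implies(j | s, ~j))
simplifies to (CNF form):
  h | ~j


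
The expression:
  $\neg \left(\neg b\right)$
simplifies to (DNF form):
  $b$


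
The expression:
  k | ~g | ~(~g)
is always true.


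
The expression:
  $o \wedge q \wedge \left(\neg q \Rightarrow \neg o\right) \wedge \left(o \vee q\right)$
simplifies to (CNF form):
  $o \wedge q$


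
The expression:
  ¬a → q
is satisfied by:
  {a: True, q: True}
  {a: True, q: False}
  {q: True, a: False}


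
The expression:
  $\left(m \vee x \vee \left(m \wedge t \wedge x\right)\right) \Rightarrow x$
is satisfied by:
  {x: True, m: False}
  {m: False, x: False}
  {m: True, x: True}


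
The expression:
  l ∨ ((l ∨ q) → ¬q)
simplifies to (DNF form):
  l ∨ ¬q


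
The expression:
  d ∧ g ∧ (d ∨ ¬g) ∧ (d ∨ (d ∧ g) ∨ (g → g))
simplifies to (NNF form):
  d ∧ g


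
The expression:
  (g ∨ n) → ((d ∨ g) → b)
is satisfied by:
  {b: True, n: False, g: False, d: False}
  {b: True, d: True, n: False, g: False}
  {b: True, n: True, g: False, d: False}
  {b: True, d: True, n: True, g: False}
  {b: True, g: True, n: False, d: False}
  {b: True, g: True, d: True, n: False}
  {b: True, g: True, n: True, d: False}
  {b: True, d: True, g: True, n: True}
  {d: False, n: False, g: False, b: False}
  {d: True, n: False, g: False, b: False}
  {n: True, d: False, g: False, b: False}


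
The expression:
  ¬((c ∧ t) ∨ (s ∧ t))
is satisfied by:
  {s: False, t: False, c: False}
  {c: True, s: False, t: False}
  {s: True, c: False, t: False}
  {c: True, s: True, t: False}
  {t: True, c: False, s: False}


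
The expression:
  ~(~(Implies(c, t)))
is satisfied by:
  {t: True, c: False}
  {c: False, t: False}
  {c: True, t: True}


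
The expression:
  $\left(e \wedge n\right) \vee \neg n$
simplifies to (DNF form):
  $e \vee \neg n$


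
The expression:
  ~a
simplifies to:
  ~a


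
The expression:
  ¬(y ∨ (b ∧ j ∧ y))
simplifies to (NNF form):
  ¬y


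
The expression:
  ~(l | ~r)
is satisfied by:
  {r: True, l: False}


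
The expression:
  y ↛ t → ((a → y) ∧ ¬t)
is always true.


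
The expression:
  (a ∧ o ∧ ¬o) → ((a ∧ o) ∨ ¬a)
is always true.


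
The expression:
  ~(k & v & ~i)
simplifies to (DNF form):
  i | ~k | ~v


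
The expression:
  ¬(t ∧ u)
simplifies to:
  ¬t ∨ ¬u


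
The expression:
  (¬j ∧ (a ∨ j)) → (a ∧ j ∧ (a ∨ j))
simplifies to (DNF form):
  j ∨ ¬a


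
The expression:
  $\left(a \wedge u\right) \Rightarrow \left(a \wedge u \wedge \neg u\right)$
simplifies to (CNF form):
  $\neg a \vee \neg u$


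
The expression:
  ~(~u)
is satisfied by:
  {u: True}


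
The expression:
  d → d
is always true.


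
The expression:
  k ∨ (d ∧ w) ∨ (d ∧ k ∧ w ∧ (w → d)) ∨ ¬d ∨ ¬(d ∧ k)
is always true.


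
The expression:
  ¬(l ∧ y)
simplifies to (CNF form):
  ¬l ∨ ¬y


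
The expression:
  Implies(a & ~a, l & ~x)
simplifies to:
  True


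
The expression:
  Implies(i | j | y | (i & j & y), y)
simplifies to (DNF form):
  y | (~i & ~j)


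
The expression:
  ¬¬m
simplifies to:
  m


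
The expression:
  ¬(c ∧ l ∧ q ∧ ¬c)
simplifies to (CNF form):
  True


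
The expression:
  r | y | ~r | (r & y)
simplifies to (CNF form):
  True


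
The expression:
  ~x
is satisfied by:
  {x: False}


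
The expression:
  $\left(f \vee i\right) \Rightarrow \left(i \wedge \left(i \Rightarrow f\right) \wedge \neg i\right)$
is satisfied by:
  {i: False, f: False}


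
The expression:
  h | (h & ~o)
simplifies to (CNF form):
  h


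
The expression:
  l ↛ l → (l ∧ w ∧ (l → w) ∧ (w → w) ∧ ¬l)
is always true.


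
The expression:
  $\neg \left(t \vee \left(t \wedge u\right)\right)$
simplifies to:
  $\neg t$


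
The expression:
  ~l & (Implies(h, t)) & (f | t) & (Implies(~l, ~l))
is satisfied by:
  {t: True, f: True, l: False, h: False}
  {t: True, f: False, l: False, h: False}
  {t: True, h: True, f: True, l: False}
  {t: True, h: True, f: False, l: False}
  {f: True, h: False, l: False, t: False}


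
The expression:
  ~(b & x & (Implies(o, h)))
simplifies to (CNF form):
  (o | ~b | ~x) & (~b | ~h | ~x)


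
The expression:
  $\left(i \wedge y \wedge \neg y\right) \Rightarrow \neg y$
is always true.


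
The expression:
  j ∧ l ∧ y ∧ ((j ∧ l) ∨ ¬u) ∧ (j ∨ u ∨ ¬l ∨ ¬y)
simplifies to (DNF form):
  j ∧ l ∧ y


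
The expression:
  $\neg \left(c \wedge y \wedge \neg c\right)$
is always true.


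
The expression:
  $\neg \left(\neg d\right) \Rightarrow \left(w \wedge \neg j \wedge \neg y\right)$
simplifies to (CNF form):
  $\left(w \vee \neg d\right) \wedge \left(\neg d \vee \neg j\right) \wedge \left(\neg d \vee \neg y\right)$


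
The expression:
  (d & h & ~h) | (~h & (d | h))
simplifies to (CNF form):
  d & ~h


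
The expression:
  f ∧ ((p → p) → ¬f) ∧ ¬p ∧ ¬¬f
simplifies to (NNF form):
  False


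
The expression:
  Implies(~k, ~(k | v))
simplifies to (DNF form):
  k | ~v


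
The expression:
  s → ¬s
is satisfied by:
  {s: False}


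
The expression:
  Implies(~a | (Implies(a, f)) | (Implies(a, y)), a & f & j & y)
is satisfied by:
  {a: True, j: True, f: False, y: False}
  {a: True, f: False, j: False, y: False}
  {a: True, y: True, j: True, f: True}


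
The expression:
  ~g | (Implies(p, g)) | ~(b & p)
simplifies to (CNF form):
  True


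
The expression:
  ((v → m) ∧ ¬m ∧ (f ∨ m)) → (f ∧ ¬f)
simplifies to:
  m ∨ v ∨ ¬f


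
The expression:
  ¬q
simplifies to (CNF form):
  ¬q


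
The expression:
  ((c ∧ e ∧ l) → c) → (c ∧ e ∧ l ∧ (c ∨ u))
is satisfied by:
  {c: True, e: True, l: True}


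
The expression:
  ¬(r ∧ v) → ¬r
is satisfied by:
  {v: True, r: False}
  {r: False, v: False}
  {r: True, v: True}


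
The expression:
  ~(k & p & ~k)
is always true.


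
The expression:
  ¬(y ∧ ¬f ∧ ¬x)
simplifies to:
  f ∨ x ∨ ¬y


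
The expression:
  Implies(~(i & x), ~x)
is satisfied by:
  {i: True, x: False}
  {x: False, i: False}
  {x: True, i: True}


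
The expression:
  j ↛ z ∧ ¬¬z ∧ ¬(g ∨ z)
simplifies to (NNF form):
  False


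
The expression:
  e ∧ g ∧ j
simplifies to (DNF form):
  e ∧ g ∧ j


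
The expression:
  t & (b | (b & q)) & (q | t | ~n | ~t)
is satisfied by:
  {t: True, b: True}


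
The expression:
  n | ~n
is always true.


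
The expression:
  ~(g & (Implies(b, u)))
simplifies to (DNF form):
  ~g | (b & ~u)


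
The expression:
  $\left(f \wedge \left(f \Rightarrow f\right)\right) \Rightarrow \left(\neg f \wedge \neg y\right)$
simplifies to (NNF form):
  $\neg f$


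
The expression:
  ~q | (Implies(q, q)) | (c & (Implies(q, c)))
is always true.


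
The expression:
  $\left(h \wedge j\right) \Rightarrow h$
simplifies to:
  $\text{True}$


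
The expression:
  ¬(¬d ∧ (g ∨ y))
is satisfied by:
  {d: True, g: False, y: False}
  {d: True, y: True, g: False}
  {d: True, g: True, y: False}
  {d: True, y: True, g: True}
  {y: False, g: False, d: False}


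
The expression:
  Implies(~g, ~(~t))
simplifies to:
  g | t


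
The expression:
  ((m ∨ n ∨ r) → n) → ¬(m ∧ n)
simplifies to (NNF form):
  ¬m ∨ ¬n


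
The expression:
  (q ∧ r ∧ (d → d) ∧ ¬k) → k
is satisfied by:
  {k: True, q: False, r: False}
  {q: False, r: False, k: False}
  {r: True, k: True, q: False}
  {r: True, q: False, k: False}
  {k: True, q: True, r: False}
  {q: True, k: False, r: False}
  {r: True, q: True, k: True}


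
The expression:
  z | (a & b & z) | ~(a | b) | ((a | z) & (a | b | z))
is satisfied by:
  {a: True, z: True, b: False}
  {a: True, z: False, b: False}
  {z: True, a: False, b: False}
  {a: False, z: False, b: False}
  {a: True, b: True, z: True}
  {a: True, b: True, z: False}
  {b: True, z: True, a: False}


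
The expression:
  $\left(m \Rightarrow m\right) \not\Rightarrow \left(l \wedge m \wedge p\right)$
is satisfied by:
  {l: False, m: False, p: False}
  {p: True, l: False, m: False}
  {m: True, l: False, p: False}
  {p: True, m: True, l: False}
  {l: True, p: False, m: False}
  {p: True, l: True, m: False}
  {m: True, l: True, p: False}


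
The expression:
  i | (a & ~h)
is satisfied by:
  {i: True, a: True, h: False}
  {i: True, h: False, a: False}
  {i: True, a: True, h: True}
  {i: True, h: True, a: False}
  {a: True, h: False, i: False}


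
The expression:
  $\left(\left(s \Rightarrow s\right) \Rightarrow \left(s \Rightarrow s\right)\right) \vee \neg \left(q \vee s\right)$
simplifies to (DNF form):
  $\text{True}$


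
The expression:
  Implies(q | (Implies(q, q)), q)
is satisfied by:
  {q: True}


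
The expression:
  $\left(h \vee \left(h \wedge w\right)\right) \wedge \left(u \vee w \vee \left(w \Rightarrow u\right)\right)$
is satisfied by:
  {h: True}


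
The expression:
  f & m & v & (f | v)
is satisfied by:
  {m: True, f: True, v: True}


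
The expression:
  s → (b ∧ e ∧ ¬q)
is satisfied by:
  {b: True, e: True, q: False, s: False}
  {b: True, q: False, e: False, s: False}
  {e: True, b: False, q: False, s: False}
  {b: False, q: False, e: False, s: False}
  {b: True, e: True, q: True, s: False}
  {b: True, q: True, e: False, s: False}
  {e: True, q: True, b: False, s: False}
  {q: True, b: False, e: False, s: False}
  {s: True, b: True, e: True, q: False}


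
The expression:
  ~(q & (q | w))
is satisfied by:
  {q: False}


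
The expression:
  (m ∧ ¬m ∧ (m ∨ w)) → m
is always true.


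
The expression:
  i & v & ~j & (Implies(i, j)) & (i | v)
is never true.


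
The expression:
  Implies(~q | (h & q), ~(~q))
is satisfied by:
  {q: True}


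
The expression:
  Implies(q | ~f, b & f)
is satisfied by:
  {b: True, f: True, q: False}
  {f: True, q: False, b: False}
  {b: True, q: True, f: True}


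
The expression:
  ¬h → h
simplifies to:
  h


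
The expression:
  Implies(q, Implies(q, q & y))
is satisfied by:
  {y: True, q: False}
  {q: False, y: False}
  {q: True, y: True}


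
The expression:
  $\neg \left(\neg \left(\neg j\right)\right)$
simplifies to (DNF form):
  $\neg j$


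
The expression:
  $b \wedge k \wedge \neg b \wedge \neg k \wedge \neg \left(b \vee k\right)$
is never true.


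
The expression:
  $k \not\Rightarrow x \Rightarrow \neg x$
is always true.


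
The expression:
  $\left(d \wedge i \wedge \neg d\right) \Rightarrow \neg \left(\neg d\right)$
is always true.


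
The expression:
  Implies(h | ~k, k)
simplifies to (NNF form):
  k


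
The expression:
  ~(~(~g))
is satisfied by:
  {g: False}


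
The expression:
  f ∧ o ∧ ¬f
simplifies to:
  False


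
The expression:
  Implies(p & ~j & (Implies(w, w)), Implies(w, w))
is always true.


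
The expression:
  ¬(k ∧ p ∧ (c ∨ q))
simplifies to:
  (¬c ∧ ¬q) ∨ ¬k ∨ ¬p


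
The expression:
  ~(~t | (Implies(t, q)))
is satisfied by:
  {t: True, q: False}


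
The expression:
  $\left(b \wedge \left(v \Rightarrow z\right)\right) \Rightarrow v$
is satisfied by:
  {v: True, b: False}
  {b: False, v: False}
  {b: True, v: True}


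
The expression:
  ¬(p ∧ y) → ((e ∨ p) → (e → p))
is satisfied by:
  {p: True, e: False}
  {e: False, p: False}
  {e: True, p: True}


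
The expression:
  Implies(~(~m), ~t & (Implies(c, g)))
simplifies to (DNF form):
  ~m | (g & ~t) | (~c & ~t)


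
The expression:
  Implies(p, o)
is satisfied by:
  {o: True, p: False}
  {p: False, o: False}
  {p: True, o: True}


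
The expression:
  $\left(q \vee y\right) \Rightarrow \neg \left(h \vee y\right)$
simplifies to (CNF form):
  $\neg y \wedge \left(\neg h \vee \neg q\right)$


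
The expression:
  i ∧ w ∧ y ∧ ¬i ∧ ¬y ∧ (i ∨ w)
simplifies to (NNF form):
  False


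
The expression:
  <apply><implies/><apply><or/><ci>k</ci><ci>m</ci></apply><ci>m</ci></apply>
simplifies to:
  <apply><or/><ci>m</ci><apply><not/><ci>k</ci></apply></apply>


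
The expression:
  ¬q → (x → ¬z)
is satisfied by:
  {q: True, z: False, x: False}
  {z: False, x: False, q: False}
  {x: True, q: True, z: False}
  {x: True, z: False, q: False}
  {q: True, z: True, x: False}
  {z: True, q: False, x: False}
  {x: True, z: True, q: True}


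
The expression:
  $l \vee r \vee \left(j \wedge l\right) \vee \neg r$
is always true.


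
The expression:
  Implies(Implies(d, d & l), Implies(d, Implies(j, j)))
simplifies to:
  True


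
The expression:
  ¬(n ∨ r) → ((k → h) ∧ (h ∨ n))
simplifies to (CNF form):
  h ∨ n ∨ r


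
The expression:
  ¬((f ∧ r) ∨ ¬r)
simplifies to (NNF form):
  r ∧ ¬f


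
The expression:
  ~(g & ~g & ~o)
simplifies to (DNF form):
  True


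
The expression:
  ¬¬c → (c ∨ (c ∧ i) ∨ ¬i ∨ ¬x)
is always true.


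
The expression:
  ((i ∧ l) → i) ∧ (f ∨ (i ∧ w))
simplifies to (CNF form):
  (f ∨ i) ∧ (f ∨ w)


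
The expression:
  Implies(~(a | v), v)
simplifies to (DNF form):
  a | v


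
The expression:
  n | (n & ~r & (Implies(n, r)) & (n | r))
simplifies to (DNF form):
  n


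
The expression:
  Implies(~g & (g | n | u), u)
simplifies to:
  g | u | ~n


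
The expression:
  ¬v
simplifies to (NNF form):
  ¬v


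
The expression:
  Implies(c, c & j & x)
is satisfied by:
  {x: True, j: True, c: False}
  {x: True, j: False, c: False}
  {j: True, x: False, c: False}
  {x: False, j: False, c: False}
  {x: True, c: True, j: True}


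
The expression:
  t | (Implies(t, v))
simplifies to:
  True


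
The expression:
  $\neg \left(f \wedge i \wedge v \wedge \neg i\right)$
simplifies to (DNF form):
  $\text{True}$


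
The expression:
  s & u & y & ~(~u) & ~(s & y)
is never true.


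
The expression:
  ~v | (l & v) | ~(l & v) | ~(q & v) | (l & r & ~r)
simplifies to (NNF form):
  True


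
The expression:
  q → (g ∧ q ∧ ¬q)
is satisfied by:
  {q: False}


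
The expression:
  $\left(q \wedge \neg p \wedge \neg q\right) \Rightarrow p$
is always true.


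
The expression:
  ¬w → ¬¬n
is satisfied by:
  {n: True, w: True}
  {n: True, w: False}
  {w: True, n: False}


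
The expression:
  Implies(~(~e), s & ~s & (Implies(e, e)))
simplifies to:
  ~e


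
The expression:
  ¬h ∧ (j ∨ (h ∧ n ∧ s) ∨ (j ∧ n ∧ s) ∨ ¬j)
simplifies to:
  ¬h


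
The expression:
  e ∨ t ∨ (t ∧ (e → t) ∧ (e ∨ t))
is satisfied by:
  {t: True, e: True}
  {t: True, e: False}
  {e: True, t: False}


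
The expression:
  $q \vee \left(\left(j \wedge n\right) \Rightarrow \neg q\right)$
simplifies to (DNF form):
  $\text{True}$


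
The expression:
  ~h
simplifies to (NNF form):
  ~h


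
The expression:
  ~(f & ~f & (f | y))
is always true.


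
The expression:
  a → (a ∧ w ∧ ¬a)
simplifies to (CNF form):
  ¬a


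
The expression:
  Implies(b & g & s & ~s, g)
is always true.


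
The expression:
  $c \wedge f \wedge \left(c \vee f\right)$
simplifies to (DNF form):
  $c \wedge f$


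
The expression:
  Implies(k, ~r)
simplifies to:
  ~k | ~r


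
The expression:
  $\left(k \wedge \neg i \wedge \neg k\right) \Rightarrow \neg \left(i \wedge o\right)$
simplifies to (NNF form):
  $\text{True}$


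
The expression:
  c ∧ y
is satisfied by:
  {c: True, y: True}


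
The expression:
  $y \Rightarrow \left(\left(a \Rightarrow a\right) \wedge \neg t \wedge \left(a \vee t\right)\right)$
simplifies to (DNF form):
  $\left(a \wedge \neg t\right) \vee \neg y$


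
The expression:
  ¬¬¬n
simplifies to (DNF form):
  ¬n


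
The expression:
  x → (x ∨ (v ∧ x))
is always true.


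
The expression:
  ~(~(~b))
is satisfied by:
  {b: False}


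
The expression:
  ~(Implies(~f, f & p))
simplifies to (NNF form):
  ~f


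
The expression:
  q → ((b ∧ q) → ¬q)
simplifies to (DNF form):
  ¬b ∨ ¬q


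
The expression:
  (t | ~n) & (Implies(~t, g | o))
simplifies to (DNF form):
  t | (g & ~n) | (o & ~n)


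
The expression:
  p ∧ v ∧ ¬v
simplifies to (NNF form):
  False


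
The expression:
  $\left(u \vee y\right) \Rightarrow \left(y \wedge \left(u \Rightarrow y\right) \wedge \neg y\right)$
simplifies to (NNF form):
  $\neg u \wedge \neg y$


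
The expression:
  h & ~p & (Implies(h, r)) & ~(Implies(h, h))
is never true.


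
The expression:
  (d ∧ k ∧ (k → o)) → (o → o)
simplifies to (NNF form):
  True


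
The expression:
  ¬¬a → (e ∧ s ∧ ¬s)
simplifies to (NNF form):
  ¬a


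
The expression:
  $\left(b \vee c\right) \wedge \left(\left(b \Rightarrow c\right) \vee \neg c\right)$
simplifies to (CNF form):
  $b \vee c$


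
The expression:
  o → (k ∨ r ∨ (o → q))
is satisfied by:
  {r: True, k: True, q: True, o: False}
  {r: True, k: True, o: False, q: False}
  {r: True, q: True, o: False, k: False}
  {r: True, o: False, q: False, k: False}
  {k: True, q: True, o: False, r: False}
  {k: True, o: False, q: False, r: False}
  {q: True, k: False, o: False, r: False}
  {k: False, o: False, q: False, r: False}
  {k: True, r: True, o: True, q: True}
  {k: True, r: True, o: True, q: False}
  {r: True, o: True, q: True, k: False}
  {r: True, o: True, k: False, q: False}
  {q: True, o: True, k: True, r: False}
  {o: True, k: True, r: False, q: False}
  {o: True, q: True, r: False, k: False}


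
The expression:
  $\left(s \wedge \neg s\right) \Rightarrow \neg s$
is always true.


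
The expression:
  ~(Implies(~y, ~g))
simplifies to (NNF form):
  g & ~y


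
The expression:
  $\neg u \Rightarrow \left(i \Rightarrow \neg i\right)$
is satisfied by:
  {u: True, i: False}
  {i: False, u: False}
  {i: True, u: True}


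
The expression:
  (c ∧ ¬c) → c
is always true.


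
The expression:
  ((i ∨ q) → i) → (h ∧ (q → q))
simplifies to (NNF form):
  h ∨ (q ∧ ¬i)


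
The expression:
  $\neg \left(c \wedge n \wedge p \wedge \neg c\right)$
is always true.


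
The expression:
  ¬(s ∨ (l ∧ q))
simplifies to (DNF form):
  (¬l ∧ ¬s) ∨ (¬q ∧ ¬s)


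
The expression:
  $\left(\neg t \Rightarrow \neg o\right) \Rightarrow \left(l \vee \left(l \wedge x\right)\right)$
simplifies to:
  $l \vee \left(o \wedge \neg t\right)$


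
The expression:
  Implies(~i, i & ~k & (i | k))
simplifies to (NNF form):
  i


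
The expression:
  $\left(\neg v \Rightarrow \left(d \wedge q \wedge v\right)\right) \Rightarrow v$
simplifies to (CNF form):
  $\text{True}$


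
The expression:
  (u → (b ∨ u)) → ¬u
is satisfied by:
  {u: False}


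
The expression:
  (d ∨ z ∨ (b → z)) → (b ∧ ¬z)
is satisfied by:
  {b: True, z: False}


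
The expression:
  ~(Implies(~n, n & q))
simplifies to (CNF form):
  ~n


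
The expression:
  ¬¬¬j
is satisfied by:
  {j: False}


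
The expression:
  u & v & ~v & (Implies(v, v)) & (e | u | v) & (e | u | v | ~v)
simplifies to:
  False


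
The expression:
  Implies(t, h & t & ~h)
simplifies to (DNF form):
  ~t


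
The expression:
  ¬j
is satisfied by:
  {j: False}


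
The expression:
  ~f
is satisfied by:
  {f: False}


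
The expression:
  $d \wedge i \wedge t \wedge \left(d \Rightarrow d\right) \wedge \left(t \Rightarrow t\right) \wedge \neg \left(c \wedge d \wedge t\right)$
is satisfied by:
  {t: True, i: True, d: True, c: False}


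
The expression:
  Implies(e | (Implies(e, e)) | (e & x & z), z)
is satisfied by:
  {z: True}


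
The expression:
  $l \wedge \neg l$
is never true.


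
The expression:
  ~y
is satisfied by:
  {y: False}


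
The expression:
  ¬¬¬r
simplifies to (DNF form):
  ¬r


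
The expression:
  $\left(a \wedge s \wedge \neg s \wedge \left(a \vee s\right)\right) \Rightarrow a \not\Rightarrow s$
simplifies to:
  $\text{True}$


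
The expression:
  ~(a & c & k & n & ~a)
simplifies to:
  True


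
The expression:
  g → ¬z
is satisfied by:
  {g: False, z: False}
  {z: True, g: False}
  {g: True, z: False}


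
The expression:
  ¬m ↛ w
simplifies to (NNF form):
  ¬m ∧ ¬w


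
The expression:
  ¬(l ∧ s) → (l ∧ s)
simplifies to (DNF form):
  l ∧ s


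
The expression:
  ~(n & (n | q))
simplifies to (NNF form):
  ~n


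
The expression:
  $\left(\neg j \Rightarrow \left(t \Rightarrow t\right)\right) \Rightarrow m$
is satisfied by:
  {m: True}


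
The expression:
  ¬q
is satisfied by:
  {q: False}


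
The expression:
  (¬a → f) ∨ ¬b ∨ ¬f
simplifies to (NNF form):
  True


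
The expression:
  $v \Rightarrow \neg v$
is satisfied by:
  {v: False}


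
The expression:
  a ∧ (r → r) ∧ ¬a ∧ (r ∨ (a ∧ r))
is never true.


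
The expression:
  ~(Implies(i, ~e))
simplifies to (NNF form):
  e & i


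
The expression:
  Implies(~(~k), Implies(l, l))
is always true.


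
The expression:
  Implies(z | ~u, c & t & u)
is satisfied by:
  {t: True, u: True, c: True, z: False}
  {t: True, u: True, c: False, z: False}
  {u: True, c: True, t: False, z: False}
  {u: True, t: False, c: False, z: False}
  {t: True, z: True, u: True, c: True}


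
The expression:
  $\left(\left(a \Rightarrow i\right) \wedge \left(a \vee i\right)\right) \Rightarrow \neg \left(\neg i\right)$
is always true.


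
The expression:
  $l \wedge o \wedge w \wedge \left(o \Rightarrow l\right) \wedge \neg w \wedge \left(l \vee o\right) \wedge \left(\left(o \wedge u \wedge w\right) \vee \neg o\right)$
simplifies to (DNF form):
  $\text{False}$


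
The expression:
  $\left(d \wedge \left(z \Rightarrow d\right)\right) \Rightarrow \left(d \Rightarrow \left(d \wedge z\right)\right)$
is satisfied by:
  {z: True, d: False}
  {d: False, z: False}
  {d: True, z: True}


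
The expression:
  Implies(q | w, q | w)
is always true.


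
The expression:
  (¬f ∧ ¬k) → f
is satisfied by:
  {k: True, f: True}
  {k: True, f: False}
  {f: True, k: False}


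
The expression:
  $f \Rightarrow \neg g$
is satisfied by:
  {g: False, f: False}
  {f: True, g: False}
  {g: True, f: False}


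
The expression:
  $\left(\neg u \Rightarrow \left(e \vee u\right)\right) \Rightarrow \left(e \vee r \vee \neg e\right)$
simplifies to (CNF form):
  $\text{True}$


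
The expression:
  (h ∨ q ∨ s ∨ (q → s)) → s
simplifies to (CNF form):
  s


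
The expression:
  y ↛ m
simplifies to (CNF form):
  y ∧ ¬m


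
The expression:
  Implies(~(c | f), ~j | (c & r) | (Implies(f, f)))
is always true.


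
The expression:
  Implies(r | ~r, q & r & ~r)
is never true.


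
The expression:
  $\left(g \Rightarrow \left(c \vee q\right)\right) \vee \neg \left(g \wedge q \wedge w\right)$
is always true.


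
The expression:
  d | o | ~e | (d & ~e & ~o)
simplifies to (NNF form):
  d | o | ~e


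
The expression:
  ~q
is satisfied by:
  {q: False}


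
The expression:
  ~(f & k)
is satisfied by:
  {k: False, f: False}
  {f: True, k: False}
  {k: True, f: False}


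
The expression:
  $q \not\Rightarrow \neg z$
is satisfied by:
  {z: True, q: True}


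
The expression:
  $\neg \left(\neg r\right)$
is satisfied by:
  {r: True}


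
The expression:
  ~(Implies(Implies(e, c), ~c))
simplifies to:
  c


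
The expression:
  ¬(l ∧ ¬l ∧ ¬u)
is always true.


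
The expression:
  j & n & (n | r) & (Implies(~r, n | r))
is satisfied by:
  {j: True, n: True}


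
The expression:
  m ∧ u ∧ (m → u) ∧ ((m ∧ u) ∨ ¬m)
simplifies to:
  m ∧ u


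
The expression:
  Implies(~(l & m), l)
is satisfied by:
  {l: True}


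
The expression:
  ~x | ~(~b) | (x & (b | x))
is always true.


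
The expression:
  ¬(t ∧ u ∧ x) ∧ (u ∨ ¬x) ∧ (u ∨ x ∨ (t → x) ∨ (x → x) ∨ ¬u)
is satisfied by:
  {u: True, x: False, t: False}
  {u: False, x: False, t: False}
  {t: True, u: True, x: False}
  {t: True, u: False, x: False}
  {x: True, u: True, t: False}


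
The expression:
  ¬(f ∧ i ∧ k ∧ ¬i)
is always true.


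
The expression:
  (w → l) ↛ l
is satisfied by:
  {w: False, l: False}


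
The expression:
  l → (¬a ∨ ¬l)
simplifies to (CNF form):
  ¬a ∨ ¬l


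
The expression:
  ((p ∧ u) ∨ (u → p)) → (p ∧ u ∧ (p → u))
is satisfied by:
  {u: True}


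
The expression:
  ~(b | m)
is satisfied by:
  {b: False, m: False}


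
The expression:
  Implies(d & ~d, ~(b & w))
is always true.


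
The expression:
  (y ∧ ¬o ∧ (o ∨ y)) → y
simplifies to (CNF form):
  True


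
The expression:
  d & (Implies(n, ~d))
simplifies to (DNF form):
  d & ~n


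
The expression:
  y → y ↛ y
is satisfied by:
  {y: False}


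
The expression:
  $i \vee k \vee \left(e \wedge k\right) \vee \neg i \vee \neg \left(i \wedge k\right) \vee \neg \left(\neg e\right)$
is always true.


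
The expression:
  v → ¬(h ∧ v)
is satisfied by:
  {h: False, v: False}
  {v: True, h: False}
  {h: True, v: False}


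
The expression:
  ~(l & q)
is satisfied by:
  {l: False, q: False}
  {q: True, l: False}
  {l: True, q: False}


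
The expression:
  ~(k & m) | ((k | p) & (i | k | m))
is always true.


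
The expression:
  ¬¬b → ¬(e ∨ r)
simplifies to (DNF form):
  (¬e ∧ ¬r) ∨ ¬b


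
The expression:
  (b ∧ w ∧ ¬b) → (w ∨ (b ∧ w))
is always true.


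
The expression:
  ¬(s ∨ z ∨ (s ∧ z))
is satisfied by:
  {z: False, s: False}


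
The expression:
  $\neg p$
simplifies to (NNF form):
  $\neg p$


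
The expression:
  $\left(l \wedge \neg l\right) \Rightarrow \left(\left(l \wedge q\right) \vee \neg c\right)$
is always true.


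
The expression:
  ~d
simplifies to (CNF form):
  ~d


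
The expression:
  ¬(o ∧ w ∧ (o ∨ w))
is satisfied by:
  {w: False, o: False}
  {o: True, w: False}
  {w: True, o: False}


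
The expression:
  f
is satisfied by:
  {f: True}


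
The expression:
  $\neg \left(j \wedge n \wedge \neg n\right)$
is always true.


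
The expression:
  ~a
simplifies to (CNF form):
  ~a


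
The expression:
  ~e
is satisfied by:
  {e: False}


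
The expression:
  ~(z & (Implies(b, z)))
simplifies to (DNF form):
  ~z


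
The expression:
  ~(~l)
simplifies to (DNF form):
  l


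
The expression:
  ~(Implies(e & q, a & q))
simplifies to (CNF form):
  e & q & ~a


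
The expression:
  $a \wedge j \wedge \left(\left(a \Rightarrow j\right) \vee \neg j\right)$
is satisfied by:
  {a: True, j: True}


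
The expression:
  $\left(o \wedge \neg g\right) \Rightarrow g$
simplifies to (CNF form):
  $g \vee \neg o$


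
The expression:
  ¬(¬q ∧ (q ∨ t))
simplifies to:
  q ∨ ¬t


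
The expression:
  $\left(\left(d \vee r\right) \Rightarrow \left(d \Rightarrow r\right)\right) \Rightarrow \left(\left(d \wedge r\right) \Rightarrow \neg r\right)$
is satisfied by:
  {d: False, r: False}
  {r: True, d: False}
  {d: True, r: False}


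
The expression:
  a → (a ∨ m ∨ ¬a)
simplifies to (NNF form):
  True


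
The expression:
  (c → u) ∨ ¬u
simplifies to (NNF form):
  True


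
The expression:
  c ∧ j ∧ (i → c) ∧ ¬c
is never true.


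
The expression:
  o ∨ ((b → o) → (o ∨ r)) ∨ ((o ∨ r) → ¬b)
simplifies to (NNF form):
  True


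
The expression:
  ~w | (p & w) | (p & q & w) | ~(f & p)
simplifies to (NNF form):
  True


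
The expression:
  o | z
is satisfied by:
  {o: True, z: True}
  {o: True, z: False}
  {z: True, o: False}


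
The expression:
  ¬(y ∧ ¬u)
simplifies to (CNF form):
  u ∨ ¬y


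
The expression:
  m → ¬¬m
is always true.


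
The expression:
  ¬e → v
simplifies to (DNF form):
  e ∨ v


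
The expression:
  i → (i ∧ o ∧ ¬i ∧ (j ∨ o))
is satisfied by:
  {i: False}


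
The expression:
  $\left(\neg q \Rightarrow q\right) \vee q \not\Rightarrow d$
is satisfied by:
  {q: True}


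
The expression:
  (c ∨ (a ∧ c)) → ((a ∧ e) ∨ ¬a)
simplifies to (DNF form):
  e ∨ ¬a ∨ ¬c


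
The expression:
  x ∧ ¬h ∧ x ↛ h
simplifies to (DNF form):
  x ∧ ¬h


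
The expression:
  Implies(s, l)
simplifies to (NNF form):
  l | ~s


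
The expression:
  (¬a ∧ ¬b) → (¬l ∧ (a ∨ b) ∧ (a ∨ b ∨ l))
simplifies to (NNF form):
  a ∨ b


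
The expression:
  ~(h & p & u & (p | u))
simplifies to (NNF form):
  ~h | ~p | ~u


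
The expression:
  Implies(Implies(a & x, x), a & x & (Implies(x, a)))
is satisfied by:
  {a: True, x: True}


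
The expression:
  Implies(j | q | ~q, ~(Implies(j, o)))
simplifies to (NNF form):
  j & ~o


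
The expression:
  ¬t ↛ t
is always true.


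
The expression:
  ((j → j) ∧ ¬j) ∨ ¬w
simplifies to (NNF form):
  ¬j ∨ ¬w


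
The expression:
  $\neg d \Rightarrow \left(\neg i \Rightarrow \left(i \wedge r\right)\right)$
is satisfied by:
  {i: True, d: True}
  {i: True, d: False}
  {d: True, i: False}


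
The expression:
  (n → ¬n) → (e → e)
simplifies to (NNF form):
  True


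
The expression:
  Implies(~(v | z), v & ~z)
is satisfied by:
  {z: True, v: True}
  {z: True, v: False}
  {v: True, z: False}


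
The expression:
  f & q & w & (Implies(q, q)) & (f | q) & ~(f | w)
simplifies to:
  False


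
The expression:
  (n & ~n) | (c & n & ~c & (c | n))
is never true.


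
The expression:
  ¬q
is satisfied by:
  {q: False}


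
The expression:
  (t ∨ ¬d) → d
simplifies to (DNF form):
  d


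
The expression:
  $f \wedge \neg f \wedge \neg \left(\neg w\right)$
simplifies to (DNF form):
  $\text{False}$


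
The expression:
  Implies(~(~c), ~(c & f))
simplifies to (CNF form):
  ~c | ~f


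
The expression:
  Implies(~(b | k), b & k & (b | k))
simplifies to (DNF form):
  b | k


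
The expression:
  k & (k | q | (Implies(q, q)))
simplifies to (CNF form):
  k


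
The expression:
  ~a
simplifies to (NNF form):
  ~a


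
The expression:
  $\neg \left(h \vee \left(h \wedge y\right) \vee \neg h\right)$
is never true.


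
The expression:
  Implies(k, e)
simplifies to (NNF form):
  e | ~k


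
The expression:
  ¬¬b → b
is always true.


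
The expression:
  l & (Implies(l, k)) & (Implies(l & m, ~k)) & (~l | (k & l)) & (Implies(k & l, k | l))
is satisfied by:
  {k: True, l: True, m: False}


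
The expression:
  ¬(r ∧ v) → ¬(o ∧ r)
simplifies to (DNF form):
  v ∨ ¬o ∨ ¬r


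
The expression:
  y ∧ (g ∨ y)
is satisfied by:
  {y: True}


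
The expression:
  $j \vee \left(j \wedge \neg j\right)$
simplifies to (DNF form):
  $j$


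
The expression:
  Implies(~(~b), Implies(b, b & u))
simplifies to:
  u | ~b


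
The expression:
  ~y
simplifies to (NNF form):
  ~y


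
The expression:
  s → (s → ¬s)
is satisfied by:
  {s: False}


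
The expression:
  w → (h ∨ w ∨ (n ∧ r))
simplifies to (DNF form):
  True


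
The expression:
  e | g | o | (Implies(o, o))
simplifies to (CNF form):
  True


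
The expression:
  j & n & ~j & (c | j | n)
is never true.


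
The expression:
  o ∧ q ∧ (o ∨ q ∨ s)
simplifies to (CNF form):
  o ∧ q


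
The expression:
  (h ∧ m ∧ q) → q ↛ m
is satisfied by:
  {h: False, m: False, q: False}
  {q: True, h: False, m: False}
  {m: True, h: False, q: False}
  {q: True, m: True, h: False}
  {h: True, q: False, m: False}
  {q: True, h: True, m: False}
  {m: True, h: True, q: False}


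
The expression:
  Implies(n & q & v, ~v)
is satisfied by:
  {v: False, q: False, n: False}
  {n: True, v: False, q: False}
  {q: True, v: False, n: False}
  {n: True, q: True, v: False}
  {v: True, n: False, q: False}
  {n: True, v: True, q: False}
  {q: True, v: True, n: False}


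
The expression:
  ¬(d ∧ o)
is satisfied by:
  {o: False, d: False}
  {d: True, o: False}
  {o: True, d: False}


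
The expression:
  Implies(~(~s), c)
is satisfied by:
  {c: True, s: False}
  {s: False, c: False}
  {s: True, c: True}


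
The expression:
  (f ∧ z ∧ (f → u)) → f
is always true.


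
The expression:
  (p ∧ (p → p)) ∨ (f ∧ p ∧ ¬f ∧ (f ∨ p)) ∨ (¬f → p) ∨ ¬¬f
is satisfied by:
  {p: True, f: True}
  {p: True, f: False}
  {f: True, p: False}


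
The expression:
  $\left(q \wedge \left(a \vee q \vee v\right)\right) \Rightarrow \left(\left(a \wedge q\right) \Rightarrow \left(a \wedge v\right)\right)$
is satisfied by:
  {v: True, a: False, q: False}
  {v: False, a: False, q: False}
  {q: True, v: True, a: False}
  {q: True, v: False, a: False}
  {a: True, v: True, q: False}
  {a: True, v: False, q: False}
  {a: True, q: True, v: True}


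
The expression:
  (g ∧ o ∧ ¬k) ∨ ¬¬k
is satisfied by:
  {k: True, g: True, o: True}
  {k: True, g: True, o: False}
  {k: True, o: True, g: False}
  {k: True, o: False, g: False}
  {g: True, o: True, k: False}


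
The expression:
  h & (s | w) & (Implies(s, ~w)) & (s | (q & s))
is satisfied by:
  {h: True, s: True, w: False}


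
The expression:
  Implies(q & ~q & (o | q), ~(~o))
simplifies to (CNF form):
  True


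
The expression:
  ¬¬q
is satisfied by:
  {q: True}


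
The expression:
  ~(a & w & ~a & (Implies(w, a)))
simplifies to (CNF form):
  True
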